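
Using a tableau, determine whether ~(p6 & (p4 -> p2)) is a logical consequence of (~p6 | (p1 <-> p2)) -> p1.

Initial set: {((~p6 | (p1 <-> p2)) -> p1); ~~(p6 & (p4 -> p2))}.
~~(p6 & (p4 -> p2)): α-rule — add p6, (p4 -> p2).
((~p6 | (p1 <-> p2)) -> p1): β-rule — branch into ~(~p6 | (p1 <-> p2))  //  p1.
  branch 1 (add ~(~p6 | (p1 <-> p2))):
    ~(~p6 | (p1 <-> p2)): α-rule — add ~~p6, ~(p1 <-> p2).
    (p4 -> p2): β-rule — branch into ~p4  //  p2.
      branch 1.1 (add ~p4):
        ~(p1 <-> p2): β-rule — branch into p1, ~p2  //  ~p1, p2.
          branch 1.1.1 (add p1, ~p2):
            ○ open, literals {p1=true, p2=false, p4=false, p6=true}.
          branch 1.1.2 (add ~p1, p2):
            ○ open, literals {p1=false, p2=true, p4=false, p6=true}.
      branch 1.2 (add p2):
        ~(p1 <-> p2): β-rule — branch into p1, ~p2  //  ~p1, p2.
          branch 1.2.1 (add p1, ~p2):
            × closes — contains both p2 and ~p2.
          branch 1.2.2 (add ~p1, p2):
            ○ open, literals {p1=false, p2=true, p6=true}.
  branch 2 (add p1):
    (p4 -> p2): β-rule — branch into ~p4  //  p2.
      branch 2.1 (add ~p4):
        ○ open, literals {p1=true, p4=false, p6=true}.
      branch 2.2 (add p2):
        ○ open, literals {p1=true, p2=true, p6=true}.
1 branch closed, 5 open.
An open branch gives a countermodel: p1=true, p2=false, p4=false, p6=true (unmentioned atoms arbitrary); the premises hold there but the conclusion fails.

No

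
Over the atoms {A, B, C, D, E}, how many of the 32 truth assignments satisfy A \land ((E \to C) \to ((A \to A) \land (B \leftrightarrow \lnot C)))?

10

Initial set: {(A \land ((E \to C) \to ((A \to A) \land (B \leftrightarrow \lnot C))))}.
(A \land ((E \to C) \to ((A \to A) \land (B \leftrightarrow \lnot C)))): α-rule — add A, ((E \to C) \to ((A \to A) \land (B \leftrightarrow \lnot C))).
((E \to C) \to ((A \to A) \land (B \leftrightarrow \lnot C))): β-rule — branch into \lnot (E \to C)  //  ((A \to A) \land (B \leftrightarrow \lnot C)).
  branch 1 (add \lnot (E \to C)):
    \lnot (E \to C): α-rule — add E, \lnot C.
    ○ open, literals {A=T, C=F, E=T}.
  branch 2 (add ((A \to A) \land (B \leftrightarrow \lnot C))):
    ((A \to A) \land (B \leftrightarrow \lnot C)): α-rule — add (A \to A), (B \leftrightarrow \lnot C).
    (A \to A): β-rule — branch into \lnot A  //  A.
      branch 2.1 (add \lnot A):
        × closes — contains both A and \lnot A.
      branch 2.2 (add A):
        (B \leftrightarrow \lnot C): β-rule — branch into B, \lnot C  //  \lnot B, \lnot \lnot C.
          branch 2.2.1 (add B, \lnot C):
            ○ open, literals {A=T, B=T, C=F}.
          branch 2.2.2 (add \lnot B, \lnot \lnot C):
            ○ open, literals {A=T, B=F, C=T}.
1 branch closed, 3 open.
Each open branch fixes some atoms; the unmentioned ones are free. Counting distinct full assignments: branch {A=T, C=F, E=T} (B, D) contributes 4 new; branch {A=T, B=T, C=F} (D, E) contributes 2 new; branch {A=T, B=F, C=T} (D, E) contributes 4 new. Total: 10.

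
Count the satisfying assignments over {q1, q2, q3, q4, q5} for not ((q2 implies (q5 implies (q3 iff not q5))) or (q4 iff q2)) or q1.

17

Initial set: {T (not ((q2 implies (q5 implies (q3 iff not q5))) or (q4 iff q2)) or q1)}.
T (not ((q2 implies (q5 implies (q3 iff not q5))) or (q4 iff q2)) or q1): β-rule — branch into T not ((q2 implies (q5 implies (q3 iff not q5))) or (q4 iff q2))  //  T q1.
  branch 1 (add T not ((q2 implies (q5 implies (q3 iff not q5))) or (q4 iff q2))):
    T not ((q2 implies (q5 implies (q3 iff not q5))) or (q4 iff q2)): α-rule — add F (q2 implies (q5 implies (q3 iff not q5))), F (q4 iff q2).
    F (q2 implies (q5 implies (q3 iff not q5))): α-rule — add T q2, F (q5 implies (q3 iff not q5)).
    F (q5 implies (q3 iff not q5)): α-rule — add T q5, F (q3 iff not q5).
    F (q4 iff q2): β-rule — branch into T q4, F q2  //  F q4, T q2.
      branch 1.1 (add T q4, F q2):
        × closes — contains both q2 and not q2.
      branch 1.2 (add F q4, T q2):
        F (q3 iff not q5): β-rule — branch into T q3, F not q5  //  F q3, T not q5.
          branch 1.2.1 (add T q3, F not q5):
            ○ open, literals {q2=1, q3=1, q4=0, q5=1}.
          branch 1.2.2 (add F q3, T not q5):
            × closes — contains both q5 and not q5.
  branch 2 (add T q1):
    ○ open, literals {q1=1}.
2 branches closed, 2 open.
Each open branch fixes some atoms; the unmentioned ones are free. Counting distinct full assignments: branch {q2=1, q3=1, q4=0, q5=1} (q1) contributes 2 new; branch {q1=1} (q2, q3, q4, q5) contributes 15 new. Total: 17.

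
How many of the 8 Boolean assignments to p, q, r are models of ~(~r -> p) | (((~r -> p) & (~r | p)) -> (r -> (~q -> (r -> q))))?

7

Initial set: {(~(~r -> p) | (((~r -> p) & (~r | p)) -> (r -> (~q -> (r -> q)))))}.
(~(~r -> p) | (((~r -> p) & (~r | p)) -> (r -> (~q -> (r -> q))))): β-rule — branch into ~(~r -> p)  //  (((~r -> p) & (~r | p)) -> (r -> (~q -> (r -> q)))).
  branch 1 (add ~(~r -> p)):
    ~(~r -> p): α-rule — add ~r, ~p.
    ○ open, literals {p=F, r=F}.
  branch 2 (add (((~r -> p) & (~r | p)) -> (r -> (~q -> (r -> q))))):
    (((~r -> p) & (~r | p)) -> (r -> (~q -> (r -> q)))): β-rule — branch into ~((~r -> p) & (~r | p))  //  (r -> (~q -> (r -> q))).
      branch 2.1 (add ~((~r -> p) & (~r | p))):
        ~((~r -> p) & (~r | p)): β-rule — branch into ~(~r -> p)  //  ~(~r | p).
          branch 2.1.1 (add ~(~r -> p)):
            ~(~r -> p): α-rule — add ~r, ~p.
            ○ open, literals {p=F, r=F}.
          branch 2.1.2 (add ~(~r | p)):
            ~(~r | p): α-rule — add ~~r, ~p.
            ○ open, literals {p=F, r=T}.
      branch 2.2 (add (r -> (~q -> (r -> q)))):
        (r -> (~q -> (r -> q))): β-rule — branch into ~r  //  (~q -> (r -> q)).
          branch 2.2.1 (add ~r):
            ○ open, literals {r=F}.
          branch 2.2.2 (add (~q -> (r -> q))):
            (~q -> (r -> q)): β-rule — branch into ~~q  //  (r -> q).
              branch 2.2.2.1 (add ~~q):
                ○ open, literals {q=T}.
              branch 2.2.2.2 (add (r -> q)):
                (r -> q): β-rule — branch into ~r  //  q.
                  branch 2.2.2.2.1 (add ~r):
                    ○ open, literals {r=F}.
                  branch 2.2.2.2.2 (add q):
                    ○ open, literals {q=T}.
0 branches closed, 7 open.
Each open branch fixes some atoms; the unmentioned ones are free. Counting distinct full assignments: branch {p=F, r=F} (q) contributes 2 new; branch {p=F, r=F} (q) contributes 0 new; branch {p=F, r=T} (q) contributes 2 new; branch {r=F} (p, q) contributes 2 new; branch {q=T} (p, r) contributes 1 new; branch {r=F} (p, q) contributes 0 new; branch {q=T} (p, r) contributes 0 new. Total: 7.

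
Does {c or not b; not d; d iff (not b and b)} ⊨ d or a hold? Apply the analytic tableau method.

Initial set: {(c or not b); not d; (d iff (not b and b)); not (d or a)}.
not (d or a): α-rule — add not d, not a.
(c or not b): β-rule — branch into c  //  not b.
  branch 1 (add c):
    (d iff (not b and b)): β-rule — branch into d, (not b and b)  //  not d, not (not b and b).
      branch 1.1 (add d, (not b and b)):
        × closes — contains both d and not d.
      branch 1.2 (add not d, not (not b and b)):
        not (not b and b): β-rule — branch into not not b  //  not b.
          branch 1.2.1 (add not not b):
            ○ open, literals {a=F, b=T, c=T, d=F}.
          branch 1.2.2 (add not b):
            ○ open, literals {a=F, b=F, c=T, d=F}.
  branch 2 (add not b):
    (d iff (not b and b)): β-rule — branch into d, (not b and b)  //  not d, not (not b and b).
      branch 2.1 (add d, (not b and b)):
        × closes — contains both d and not d.
      branch 2.2 (add not d, not (not b and b)):
        not (not b and b): β-rule — branch into not not b  //  not b.
          branch 2.2.1 (add not not b):
            × closes — contains both b and not b.
          branch 2.2.2 (add not b):
            ○ open, literals {a=F, b=F, d=F}.
3 branches closed, 3 open.
An open branch gives a countermodel: a=F, b=T, c=T, d=F (unmentioned atoms arbitrary); the premises hold there but the conclusion fails.

No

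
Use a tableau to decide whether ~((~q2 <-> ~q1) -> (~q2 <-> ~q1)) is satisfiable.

Unsatisfiable

Initial set: {~((~q2 <-> ~q1) -> (~q2 <-> ~q1))}.
~((~q2 <-> ~q1) -> (~q2 <-> ~q1)): α-rule — add (~q2 <-> ~q1), ~(~q2 <-> ~q1).
(~q2 <-> ~q1): β-rule — branch into ~q2, ~q1  //  ~~q2, ~~q1.
  branch 1 (add ~q2, ~q1):
    ~(~q2 <-> ~q1): β-rule — branch into ~q2, ~~q1  //  ~~q2, ~q1.
      branch 1.1 (add ~q2, ~~q1):
        × closes — contains both q1 and ~q1.
      branch 1.2 (add ~~q2, ~q1):
        × closes — contains both q2 and ~q2.
  branch 2 (add ~~q2, ~~q1):
    ~(~q2 <-> ~q1): β-rule — branch into ~q2, ~~q1  //  ~~q2, ~q1.
      branch 2.1 (add ~q2, ~~q1):
        × closes — contains both q2 and ~q2.
      branch 2.2 (add ~~q2, ~q1):
        × closes — contains both q1 and ~q1.
All 4 branches close.
Every branch closed; the formula is unsatisfiable.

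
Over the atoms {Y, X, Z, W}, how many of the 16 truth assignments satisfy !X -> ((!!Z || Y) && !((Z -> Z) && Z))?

10

Initial set: {T (!X -> ((!!Z || Y) && !((Z -> Z) && Z)))}.
T (!X -> ((!!Z || Y) && !((Z -> Z) && Z))): β-rule — branch into F !X  //  T ((!!Z || Y) && !((Z -> Z) && Z)).
  branch 1 (add F !X):
    ○ open, literals {X=1}.
  branch 2 (add T ((!!Z || Y) && !((Z -> Z) && Z))):
    T ((!!Z || Y) && !((Z -> Z) && Z)): α-rule — add T (!!Z || Y), T !((Z -> Z) && Z).
    T (!!Z || Y): β-rule — branch into T !!Z  //  T Y.
      branch 2.1 (add T !!Z):
        T !!Z: drop double negation, giving T Z.
        T !((Z -> Z) && Z): β-rule — branch into F (Z -> Z)  //  F Z.
          branch 2.1.1 (add F (Z -> Z)):
            F (Z -> Z): α-rule — add T Z, F Z.
            × closes — contains both Z and !Z.
          branch 2.1.2 (add F Z):
            × closes — contains both Z and !Z.
      branch 2.2 (add T Y):
        T !((Z -> Z) && Z): β-rule — branch into F (Z -> Z)  //  F Z.
          branch 2.2.1 (add F (Z -> Z)):
            F (Z -> Z): α-rule — add T Z, F Z.
            × closes — contains both Z and !Z.
          branch 2.2.2 (add F Z):
            ○ open, literals {Y=1, Z=0}.
3 branches closed, 2 open.
Each open branch fixes some atoms; the unmentioned ones are free. Counting distinct full assignments: branch {X=1} (Y, Z, W) contributes 8 new; branch {Y=1, Z=0} (X, W) contributes 2 new. Total: 10.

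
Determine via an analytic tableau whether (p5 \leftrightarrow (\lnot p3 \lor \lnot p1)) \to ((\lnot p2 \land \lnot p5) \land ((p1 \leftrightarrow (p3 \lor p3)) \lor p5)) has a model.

Satisfiable

Initial set: {((p5 \leftrightarrow (\lnot p3 \lor \lnot p1)) \to ((\lnot p2 \land \lnot p5) \land ((p1 \leftrightarrow (p3 \lor p3)) \lor p5)))}.
((p5 \leftrightarrow (\lnot p3 \lor \lnot p1)) \to ((\lnot p2 \land \lnot p5) \land ((p1 \leftrightarrow (p3 \lor p3)) \lor p5))): β-rule — branch into \lnot (p5 \leftrightarrow (\lnot p3 \lor \lnot p1))  //  ((\lnot p2 \land \lnot p5) \land ((p1 \leftrightarrow (p3 \lor p3)) \lor p5)).
  branch 1 (add \lnot (p5 \leftrightarrow (\lnot p3 \lor \lnot p1))):
    \lnot (p5 \leftrightarrow (\lnot p3 \lor \lnot p1)): β-rule — branch into p5, \lnot (\lnot p3 \lor \lnot p1)  //  \lnot p5, (\lnot p3 \lor \lnot p1).
      branch 1.1 (add p5, \lnot (\lnot p3 \lor \lnot p1)):
        \lnot (\lnot p3 \lor \lnot p1): α-rule — add \lnot \lnot p3, \lnot \lnot p1.
        ○ open, literals {p1=true, p3=true, p5=true}.
      branch 1.2 (add \lnot p5, (\lnot p3 \lor \lnot p1)):
        (\lnot p3 \lor \lnot p1): β-rule — branch into \lnot p3  //  \lnot p1.
          branch 1.2.1 (add \lnot p3):
            ○ open, literals {p3=false, p5=false}.
          branch 1.2.2 (add \lnot p1):
            ○ open, literals {p1=false, p5=false}.
  branch 2 (add ((\lnot p2 \land \lnot p5) \land ((p1 \leftrightarrow (p3 \lor p3)) \lor p5))):
    ((\lnot p2 \land \lnot p5) \land ((p1 \leftrightarrow (p3 \lor p3)) \lor p5)): α-rule — add (\lnot p2 \land \lnot p5), ((p1 \leftrightarrow (p3 \lor p3)) \lor p5).
    (\lnot p2 \land \lnot p5): α-rule — add \lnot p2, \lnot p5.
    ((p1 \leftrightarrow (p3 \lor p3)) \lor p5): β-rule — branch into (p1 \leftrightarrow (p3 \lor p3))  //  p5.
      branch 2.1 (add (p1 \leftrightarrow (p3 \lor p3))):
        (p1 \leftrightarrow (p3 \lor p3)): β-rule — branch into p1, (p3 \lor p3)  //  \lnot p1, \lnot (p3 \lor p3).
          branch 2.1.1 (add p1, (p3 \lor p3)):
            (p3 \lor p3): β-rule — branch into p3  //  p3.
              branch 2.1.1.1 (add p3):
                ○ open, literals {p1=true, p2=false, p3=true, p5=false}.
              branch 2.1.1.2 (add p3):
                ○ open, literals {p1=true, p2=false, p3=true, p5=false}.
          branch 2.1.2 (add \lnot p1, \lnot (p3 \lor p3)):
            \lnot (p3 \lor p3): α-rule — add \lnot p3, \lnot p3.
            ○ open, literals {p1=false, p2=false, p3=false, p5=false}.
      branch 2.2 (add p5):
        × closes — contains both p5 and \lnot p5.
1 branch closed, 6 open.
An open branch gives a satisfying assignment: p1=true, p3=true, p5=true.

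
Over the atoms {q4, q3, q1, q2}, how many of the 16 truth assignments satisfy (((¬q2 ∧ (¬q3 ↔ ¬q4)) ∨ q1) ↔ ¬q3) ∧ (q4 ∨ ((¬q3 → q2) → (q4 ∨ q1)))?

Initial set: {((((¬q2 ∧ (¬q3 ↔ ¬q4)) ∨ q1) ↔ ¬q3) ∧ (q4 ∨ ((¬q3 → q2) → (q4 ∨ q1))))}.
((((¬q2 ∧ (¬q3 ↔ ¬q4)) ∨ q1) ↔ ¬q3) ∧ (q4 ∨ ((¬q3 → q2) → (q4 ∨ q1)))): α-rule — add (((¬q2 ∧ (¬q3 ↔ ¬q4)) ∨ q1) ↔ ¬q3), (q4 ∨ ((¬q3 → q2) → (q4 ∨ q1))).
(((¬q2 ∧ (¬q3 ↔ ¬q4)) ∨ q1) ↔ ¬q3): β-rule — branch into ((¬q2 ∧ (¬q3 ↔ ¬q4)) ∨ q1), ¬q3  //  ¬((¬q2 ∧ (¬q3 ↔ ¬q4)) ∨ q1), ¬¬q3.
  branch 1 (add ((¬q2 ∧ (¬q3 ↔ ¬q4)) ∨ q1), ¬q3):
    (q4 ∨ ((¬q3 → q2) → (q4 ∨ q1))): β-rule — branch into q4  //  ((¬q3 → q2) → (q4 ∨ q1)).
      branch 1.1 (add q4):
        ((¬q2 ∧ (¬q3 ↔ ¬q4)) ∨ q1): β-rule — branch into (¬q2 ∧ (¬q3 ↔ ¬q4))  //  q1.
          branch 1.1.1 (add (¬q2 ∧ (¬q3 ↔ ¬q4))):
            (¬q2 ∧ (¬q3 ↔ ¬q4)): α-rule — add ¬q2, (¬q3 ↔ ¬q4).
            (¬q3 ↔ ¬q4): β-rule — branch into ¬q3, ¬q4  //  ¬¬q3, ¬¬q4.
              branch 1.1.1.1 (add ¬q3, ¬q4):
                × closes — contains both q4 and ¬q4.
              branch 1.1.1.2 (add ¬¬q3, ¬¬q4):
                × closes — contains both q3 and ¬q3.
          branch 1.1.2 (add q1):
            ○ open, literals {q1=true, q3=false, q4=true}.
      branch 1.2 (add ((¬q3 → q2) → (q4 ∨ q1))):
        ((¬q2 ∧ (¬q3 ↔ ¬q4)) ∨ q1): β-rule — branch into (¬q2 ∧ (¬q3 ↔ ¬q4))  //  q1.
          branch 1.2.1 (add (¬q2 ∧ (¬q3 ↔ ¬q4))):
            (¬q2 ∧ (¬q3 ↔ ¬q4)): α-rule — add ¬q2, (¬q3 ↔ ¬q4).
            ((¬q3 → q2) → (q4 ∨ q1)): β-rule — branch into ¬(¬q3 → q2)  //  (q4 ∨ q1).
              branch 1.2.1.1 (add ¬(¬q3 → q2)):
                ¬(¬q3 → q2): α-rule — add ¬q3, ¬q2.
                (¬q3 ↔ ¬q4): β-rule — branch into ¬q3, ¬q4  //  ¬¬q3, ¬¬q4.
                  branch 1.2.1.1.1 (add ¬q3, ¬q4):
                    ○ open, literals {q2=false, q3=false, q4=false}.
                  branch 1.2.1.1.2 (add ¬¬q3, ¬¬q4):
                    × closes — contains both q3 and ¬q3.
              branch 1.2.1.2 (add (q4 ∨ q1)):
                (¬q3 ↔ ¬q4): β-rule — branch into ¬q3, ¬q4  //  ¬¬q3, ¬¬q4.
                  branch 1.2.1.2.1 (add ¬q3, ¬q4):
                    (q4 ∨ q1): β-rule — branch into q4  //  q1.
                      branch 1.2.1.2.1.1 (add q4):
                        × closes — contains both q4 and ¬q4.
                      branch 1.2.1.2.1.2 (add q1):
                        ○ open, literals {q1=true, q2=false, q3=false, q4=false}.
                  branch 1.2.1.2.2 (add ¬¬q3, ¬¬q4):
                    × closes — contains both q3 and ¬q3.
          branch 1.2.2 (add q1):
            ((¬q3 → q2) → (q4 ∨ q1)): β-rule — branch into ¬(¬q3 → q2)  //  (q4 ∨ q1).
              branch 1.2.2.1 (add ¬(¬q3 → q2)):
                ¬(¬q3 → q2): α-rule — add ¬q3, ¬q2.
                ○ open, literals {q1=true, q2=false, q3=false}.
              branch 1.2.2.2 (add (q4 ∨ q1)):
                (q4 ∨ q1): β-rule — branch into q4  //  q1.
                  branch 1.2.2.2.1 (add q4):
                    ○ open, literals {q1=true, q3=false, q4=true}.
                  branch 1.2.2.2.2 (add q1):
                    ○ open, literals {q1=true, q3=false}.
  branch 2 (add ¬((¬q2 ∧ (¬q3 ↔ ¬q4)) ∨ q1), ¬¬q3):
    ¬((¬q2 ∧ (¬q3 ↔ ¬q4)) ∨ q1): α-rule — add ¬(¬q2 ∧ (¬q3 ↔ ¬q4)), ¬q1.
    (q4 ∨ ((¬q3 → q2) → (q4 ∨ q1))): β-rule — branch into q4  //  ((¬q3 → q2) → (q4 ∨ q1)).
      branch 2.1 (add q4):
        ¬(¬q2 ∧ (¬q3 ↔ ¬q4)): β-rule — branch into ¬¬q2  //  ¬(¬q3 ↔ ¬q4).
          branch 2.1.1 (add ¬¬q2):
            ○ open, literals {q1=false, q2=true, q3=true, q4=true}.
          branch 2.1.2 (add ¬(¬q3 ↔ ¬q4)):
            ¬(¬q3 ↔ ¬q4): β-rule — branch into ¬q3, ¬¬q4  //  ¬¬q3, ¬q4.
              branch 2.1.2.1 (add ¬q3, ¬¬q4):
                × closes — contains both q3 and ¬q3.
              branch 2.1.2.2 (add ¬¬q3, ¬q4):
                × closes — contains both q4 and ¬q4.
      branch 2.2 (add ((¬q3 → q2) → (q4 ∨ q1))):
        ¬(¬q2 ∧ (¬q3 ↔ ¬q4)): β-rule — branch into ¬¬q2  //  ¬(¬q3 ↔ ¬q4).
          branch 2.2.1 (add ¬¬q2):
            ((¬q3 → q2) → (q4 ∨ q1)): β-rule — branch into ¬(¬q3 → q2)  //  (q4 ∨ q1).
              branch 2.2.1.1 (add ¬(¬q3 → q2)):
                ¬(¬q3 → q2): α-rule — add ¬q3, ¬q2.
                × closes — contains both q3 and ¬q3.
              branch 2.2.1.2 (add (q4 ∨ q1)):
                (q4 ∨ q1): β-rule — branch into q4  //  q1.
                  branch 2.2.1.2.1 (add q4):
                    ○ open, literals {q1=false, q2=true, q3=true, q4=true}.
                  branch 2.2.1.2.2 (add q1):
                    × closes — contains both q1 and ¬q1.
          branch 2.2.2 (add ¬(¬q3 ↔ ¬q4)):
            ((¬q3 → q2) → (q4 ∨ q1)): β-rule — branch into ¬(¬q3 → q2)  //  (q4 ∨ q1).
              branch 2.2.2.1 (add ¬(¬q3 → q2)):
                ¬(¬q3 → q2): α-rule — add ¬q3, ¬q2.
                × closes — contains both q3 and ¬q3.
              branch 2.2.2.2 (add (q4 ∨ q1)):
                ¬(¬q3 ↔ ¬q4): β-rule — branch into ¬q3, ¬¬q4  //  ¬¬q3, ¬q4.
                  branch 2.2.2.2.1 (add ¬q3, ¬¬q4):
                    × closes — contains both q3 and ¬q3.
                  branch 2.2.2.2.2 (add ¬¬q3, ¬q4):
                    (q4 ∨ q1): β-rule — branch into q4  //  q1.
                      branch 2.2.2.2.2.1 (add q4):
                        × closes — contains both q4 and ¬q4.
                      branch 2.2.2.2.2.2 (add q1):
                        × closes — contains both q1 and ¬q1.
13 branches closed, 8 open.
Each open branch fixes some atoms; the unmentioned ones are free. Counting distinct full assignments: branch {q1=true, q3=false, q4=true} (q2) contributes 2 new; branch {q2=false, q3=false, q4=false} (q1) contributes 2 new; branch {q1=true, q2=false, q3=false, q4=false} (none free) contributes 0 new; branch {q1=true, q2=false, q3=false} (q4) contributes 0 new; branch {q1=true, q3=false, q4=true} (q2) contributes 0 new; branch {q1=true, q3=false} (q4, q2) contributes 1 new; branch {q1=false, q2=true, q3=true, q4=true} (none free) contributes 1 new; branch {q1=false, q2=true, q3=true, q4=true} (none free) contributes 0 new. Total: 6.

6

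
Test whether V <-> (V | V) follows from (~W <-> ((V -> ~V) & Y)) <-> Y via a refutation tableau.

Yes

Initial set: {((~W <-> ((V -> ~V) & Y)) <-> Y); ~(V <-> (V | V))}.
((~W <-> ((V -> ~V) & Y)) <-> Y): β-rule — branch into (~W <-> ((V -> ~V) & Y)), Y  //  ~(~W <-> ((V -> ~V) & Y)), ~Y.
  branch 1 (add (~W <-> ((V -> ~V) & Y)), Y):
    ~(V <-> (V | V)): β-rule — branch into V, ~(V | V)  //  ~V, (V | V).
      branch 1.1 (add V, ~(V | V)):
        ~(V | V): α-rule — add ~V, ~V.
        × closes — contains both V and ~V.
      branch 1.2 (add ~V, (V | V)):
        (~W <-> ((V -> ~V) & Y)): β-rule — branch into ~W, ((V -> ~V) & Y)  //  ~~W, ~((V -> ~V) & Y).
          branch 1.2.1 (add ~W, ((V -> ~V) & Y)):
            ((V -> ~V) & Y): α-rule — add (V -> ~V), Y.
            (V | V): β-rule — branch into V  //  V.
              branch 1.2.1.1 (add V):
                × closes — contains both V and ~V.
              branch 1.2.1.2 (add V):
                × closes — contains both V and ~V.
          branch 1.2.2 (add ~~W, ~((V -> ~V) & Y)):
            (V | V): β-rule — branch into V  //  V.
              branch 1.2.2.1 (add V):
                × closes — contains both V and ~V.
              branch 1.2.2.2 (add V):
                × closes — contains both V and ~V.
  branch 2 (add ~(~W <-> ((V -> ~V) & Y)), ~Y):
    ~(V <-> (V | V)): β-rule — branch into V, ~(V | V)  //  ~V, (V | V).
      branch 2.1 (add V, ~(V | V)):
        ~(V | V): α-rule — add ~V, ~V.
        × closes — contains both V and ~V.
      branch 2.2 (add ~V, (V | V)):
        ~(~W <-> ((V -> ~V) & Y)): β-rule — branch into ~W, ~((V -> ~V) & Y)  //  ~~W, ((V -> ~V) & Y).
          branch 2.2.1 (add ~W, ~((V -> ~V) & Y)):
            (V | V): β-rule — branch into V  //  V.
              branch 2.2.1.1 (add V):
                × closes — contains both V and ~V.
              branch 2.2.1.2 (add V):
                × closes — contains both V and ~V.
          branch 2.2.2 (add ~~W, ((V -> ~V) & Y)):
            ((V -> ~V) & Y): α-rule — add (V -> ~V), Y.
            × closes — contains both Y and ~Y.
All 9 branches close.
Every branch closed, so the premises entail the conclusion.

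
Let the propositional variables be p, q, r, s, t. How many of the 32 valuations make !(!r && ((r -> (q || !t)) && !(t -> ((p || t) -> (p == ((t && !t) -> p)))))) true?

Initial set: {!(!r && ((r -> (q || !t)) && !(t -> ((p || t) -> (p == ((t && !t) -> p))))))}.
!(!r && ((r -> (q || !t)) && !(t -> ((p || t) -> (p == ((t && !t) -> p)))))): β-rule — branch into !!r  //  !((r -> (q || !t)) && !(t -> ((p || t) -> (p == ((t && !t) -> p))))).
  branch 1 (add !!r):
    ○ open, literals {r=T}.
  branch 2 (add !((r -> (q || !t)) && !(t -> ((p || t) -> (p == ((t && !t) -> p)))))):
    !((r -> (q || !t)) && !(t -> ((p || t) -> (p == ((t && !t) -> p))))): β-rule — branch into !(r -> (q || !t))  //  !!(t -> ((p || t) -> (p == ((t && !t) -> p)))).
      branch 2.1 (add !(r -> (q || !t))):
        !(r -> (q || !t)): α-rule — add r, !(q || !t).
        !(q || !t): α-rule — add !q, !!t.
        ○ open, literals {q=F, r=T, t=T}.
      branch 2.2 (add !!(t -> ((p || t) -> (p == ((t && !t) -> p))))):
        !!(t -> ((p || t) -> (p == ((t && !t) -> p)))): β-rule — branch into !t  //  ((p || t) -> (p == ((t && !t) -> p))).
          branch 2.2.1 (add !t):
            ○ open, literals {t=F}.
          branch 2.2.2 (add ((p || t) -> (p == ((t && !t) -> p)))):
            ((p || t) -> (p == ((t && !t) -> p))): β-rule — branch into !(p || t)  //  (p == ((t && !t) -> p)).
              branch 2.2.2.1 (add !(p || t)):
                !(p || t): α-rule — add !p, !t.
                ○ open, literals {p=F, t=F}.
              branch 2.2.2.2 (add (p == ((t && !t) -> p))):
                (p == ((t && !t) -> p)): β-rule — branch into p, ((t && !t) -> p)  //  !p, !((t && !t) -> p).
                  branch 2.2.2.2.1 (add p, ((t && !t) -> p)):
                    ((t && !t) -> p): β-rule — branch into !(t && !t)  //  p.
                      branch 2.2.2.2.1.1 (add !(t && !t)):
                        !(t && !t): β-rule — branch into !t  //  !!t.
                          branch 2.2.2.2.1.1.1 (add !t):
                            ○ open, literals {p=T, t=F}.
                          branch 2.2.2.2.1.1.2 (add !!t):
                            ○ open, literals {p=T, t=T}.
                      branch 2.2.2.2.1.2 (add p):
                        ○ open, literals {p=T}.
                  branch 2.2.2.2.2 (add !p, !((t && !t) -> p)):
                    !((t && !t) -> p): α-rule — add (t && !t), !p.
                    (t && !t): α-rule — add t, !t.
                    × closes — contains both t and !t.
1 branch closed, 7 open.
Each open branch fixes some atoms; the unmentioned ones are free. Counting distinct full assignments: branch {r=T} (p, q, s, t) contributes 16 new; branch {q=F, r=T, t=T} (p, s) contributes 0 new; branch {t=F} (p, q, r, s) contributes 8 new; branch {p=F, t=F} (q, r, s) contributes 0 new; branch {p=T, t=F} (q, r, s) contributes 0 new; branch {p=T, t=T} (q, r, s) contributes 4 new; branch {p=T} (q, r, s, t) contributes 0 new. Total: 28.

28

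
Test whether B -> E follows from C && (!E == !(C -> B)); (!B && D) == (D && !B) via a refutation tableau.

Yes

Initial set: {(C && (!E == !(C -> B))); ((!B && D) == (D && !B)); !(B -> E)}.
(C && (!E == !(C -> B))): α-rule — add C, (!E == !(C -> B)).
!(B -> E): α-rule — add B, !E.
((!B && D) == (D && !B)): β-rule — branch into (!B && D), (D && !B)  //  !(!B && D), !(D && !B).
  branch 1 (add (!B && D), (D && !B)):
    (!B && D): α-rule — add !B, D.
    × closes — contains both B and !B.
  branch 2 (add !(!B && D), !(D && !B)):
    (!E == !(C -> B)): β-rule — branch into !E, !(C -> B)  //  !!E, !!(C -> B).
      branch 2.1 (add !E, !(C -> B)):
        !(C -> B): α-rule — add C, !B.
        × closes — contains both B and !B.
      branch 2.2 (add !!E, !!(C -> B)):
        × closes — contains both E and !E.
All 3 branches close.
Every branch closed, so the premises entail the conclusion.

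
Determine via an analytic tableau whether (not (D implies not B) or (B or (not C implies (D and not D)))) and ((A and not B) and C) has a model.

Initial set: {((not (D implies not B) or (B or (not C implies (D and not D)))) and ((A and not B) and C))}.
((not (D implies not B) or (B or (not C implies (D and not D)))) and ((A and not B) and C)): α-rule — add (not (D implies not B) or (B or (not C implies (D and not D)))), ((A and not B) and C).
((A and not B) and C): α-rule — add (A and not B), C.
(A and not B): α-rule — add A, not B.
(not (D implies not B) or (B or (not C implies (D and not D)))): β-rule — branch into not (D implies not B)  //  (B or (not C implies (D and not D))).
  branch 1 (add not (D implies not B)):
    not (D implies not B): α-rule — add D, not not B.
    × closes — contains both B and not B.
  branch 2 (add (B or (not C implies (D and not D)))):
    (B or (not C implies (D and not D))): β-rule — branch into B  //  (not C implies (D and not D)).
      branch 2.1 (add B):
        × closes — contains both B and not B.
      branch 2.2 (add (not C implies (D and not D))):
        (not C implies (D and not D)): β-rule — branch into not not C  //  (D and not D).
          branch 2.2.1 (add not not C):
            ○ open, literals {A=T, B=F, C=T}.
          branch 2.2.2 (add (D and not D)):
            (D and not D): α-rule — add D, not D.
            × closes — contains both D and not D.
3 branches closed, 1 open.
An open branch gives a satisfying assignment: A=T, B=F, C=T.

Satisfiable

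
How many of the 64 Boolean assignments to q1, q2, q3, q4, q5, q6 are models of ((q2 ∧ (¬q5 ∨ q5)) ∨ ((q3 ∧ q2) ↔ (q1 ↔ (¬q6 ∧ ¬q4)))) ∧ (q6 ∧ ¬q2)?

8

Initial set: {(((q2 ∧ (¬q5 ∨ q5)) ∨ ((q3 ∧ q2) ↔ (q1 ↔ (¬q6 ∧ ¬q4)))) ∧ (q6 ∧ ¬q2))}.
(((q2 ∧ (¬q5 ∨ q5)) ∨ ((q3 ∧ q2) ↔ (q1 ↔ (¬q6 ∧ ¬q4)))) ∧ (q6 ∧ ¬q2)): α-rule — add ((q2 ∧ (¬q5 ∨ q5)) ∨ ((q3 ∧ q2) ↔ (q1 ↔ (¬q6 ∧ ¬q4)))), (q6 ∧ ¬q2).
(q6 ∧ ¬q2): α-rule — add q6, ¬q2.
((q2 ∧ (¬q5 ∨ q5)) ∨ ((q3 ∧ q2) ↔ (q1 ↔ (¬q6 ∧ ¬q4)))): β-rule — branch into (q2 ∧ (¬q5 ∨ q5))  //  ((q3 ∧ q2) ↔ (q1 ↔ (¬q6 ∧ ¬q4))).
  branch 1 (add (q2 ∧ (¬q5 ∨ q5))):
    (q2 ∧ (¬q5 ∨ q5)): α-rule — add q2, (¬q5 ∨ q5).
    × closes — contains both q2 and ¬q2.
  branch 2 (add ((q3 ∧ q2) ↔ (q1 ↔ (¬q6 ∧ ¬q4)))):
    ((q3 ∧ q2) ↔ (q1 ↔ (¬q6 ∧ ¬q4))): β-rule — branch into (q3 ∧ q2), (q1 ↔ (¬q6 ∧ ¬q4))  //  ¬(q3 ∧ q2), ¬(q1 ↔ (¬q6 ∧ ¬q4)).
      branch 2.1 (add (q3 ∧ q2), (q1 ↔ (¬q6 ∧ ¬q4))):
        (q3 ∧ q2): α-rule — add q3, q2.
        × closes — contains both q2 and ¬q2.
      branch 2.2 (add ¬(q3 ∧ q2), ¬(q1 ↔ (¬q6 ∧ ¬q4))):
        ¬(q3 ∧ q2): β-rule — branch into ¬q3  //  ¬q2.
          branch 2.2.1 (add ¬q3):
            ¬(q1 ↔ (¬q6 ∧ ¬q4)): β-rule — branch into q1, ¬(¬q6 ∧ ¬q4)  //  ¬q1, (¬q6 ∧ ¬q4).
              branch 2.2.1.1 (add q1, ¬(¬q6 ∧ ¬q4)):
                ¬(¬q6 ∧ ¬q4): β-rule — branch into ¬¬q6  //  ¬¬q4.
                  branch 2.2.1.1.1 (add ¬¬q6):
                    ○ open, literals {q1=1, q2=0, q3=0, q6=1}.
                  branch 2.2.1.1.2 (add ¬¬q4):
                    ○ open, literals {q1=1, q2=0, q3=0, q4=1, q6=1}.
              branch 2.2.1.2 (add ¬q1, (¬q6 ∧ ¬q4)):
                (¬q6 ∧ ¬q4): α-rule — add ¬q6, ¬q4.
                × closes — contains both q6 and ¬q6.
          branch 2.2.2 (add ¬q2):
            ¬(q1 ↔ (¬q6 ∧ ¬q4)): β-rule — branch into q1, ¬(¬q6 ∧ ¬q4)  //  ¬q1, (¬q6 ∧ ¬q4).
              branch 2.2.2.1 (add q1, ¬(¬q6 ∧ ¬q4)):
                ¬(¬q6 ∧ ¬q4): β-rule — branch into ¬¬q6  //  ¬¬q4.
                  branch 2.2.2.1.1 (add ¬¬q6):
                    ○ open, literals {q1=1, q2=0, q6=1}.
                  branch 2.2.2.1.2 (add ¬¬q4):
                    ○ open, literals {q1=1, q2=0, q4=1, q6=1}.
              branch 2.2.2.2 (add ¬q1, (¬q6 ∧ ¬q4)):
                (¬q6 ∧ ¬q4): α-rule — add ¬q6, ¬q4.
                × closes — contains both q6 and ¬q6.
4 branches closed, 4 open.
Each open branch fixes some atoms; the unmentioned ones are free. Counting distinct full assignments: branch {q1=1, q2=0, q3=0, q6=1} (q4, q5) contributes 4 new; branch {q1=1, q2=0, q3=0, q4=1, q6=1} (q5) contributes 0 new; branch {q1=1, q2=0, q6=1} (q3, q4, q5) contributes 4 new; branch {q1=1, q2=0, q4=1, q6=1} (q3, q5) contributes 0 new. Total: 8.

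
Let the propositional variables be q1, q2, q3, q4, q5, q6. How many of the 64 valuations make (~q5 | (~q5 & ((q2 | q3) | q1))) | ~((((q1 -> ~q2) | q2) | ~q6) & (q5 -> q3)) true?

Initial set: {((~q5 | (~q5 & ((q2 | q3) | q1))) | ~((((q1 -> ~q2) | q2) | ~q6) & (q5 -> q3)))}.
((~q5 | (~q5 & ((q2 | q3) | q1))) | ~((((q1 -> ~q2) | q2) | ~q6) & (q5 -> q3))): β-rule — branch into (~q5 | (~q5 & ((q2 | q3) | q1)))  //  ~((((q1 -> ~q2) | q2) | ~q6) & (q5 -> q3)).
  branch 1 (add (~q5 | (~q5 & ((q2 | q3) | q1)))):
    (~q5 | (~q5 & ((q2 | q3) | q1))): β-rule — branch into ~q5  //  (~q5 & ((q2 | q3) | q1)).
      branch 1.1 (add ~q5):
        ○ open, literals {q5=0}.
      branch 1.2 (add (~q5 & ((q2 | q3) | q1))):
        (~q5 & ((q2 | q3) | q1)): α-rule — add ~q5, ((q2 | q3) | q1).
        ((q2 | q3) | q1): β-rule — branch into (q2 | q3)  //  q1.
          branch 1.2.1 (add (q2 | q3)):
            (q2 | q3): β-rule — branch into q2  //  q3.
              branch 1.2.1.1 (add q2):
                ○ open, literals {q2=1, q5=0}.
              branch 1.2.1.2 (add q3):
                ○ open, literals {q3=1, q5=0}.
          branch 1.2.2 (add q1):
            ○ open, literals {q1=1, q5=0}.
  branch 2 (add ~((((q1 -> ~q2) | q2) | ~q6) & (q5 -> q3))):
    ~((((q1 -> ~q2) | q2) | ~q6) & (q5 -> q3)): β-rule — branch into ~(((q1 -> ~q2) | q2) | ~q6)  //  ~(q5 -> q3).
      branch 2.1 (add ~(((q1 -> ~q2) | q2) | ~q6)):
        ~(((q1 -> ~q2) | q2) | ~q6): α-rule — add ~((q1 -> ~q2) | q2), ~~q6.
        ~((q1 -> ~q2) | q2): α-rule — add ~(q1 -> ~q2), ~q2.
        ~(q1 -> ~q2): α-rule — add q1, ~~q2.
        × closes — contains both q2 and ~q2.
      branch 2.2 (add ~(q5 -> q3)):
        ~(q5 -> q3): α-rule — add q5, ~q3.
        ○ open, literals {q3=0, q5=1}.
1 branch closed, 5 open.
Each open branch fixes some atoms; the unmentioned ones are free. Counting distinct full assignments: branch {q5=0} (q1, q2, q3, q4, q6) contributes 32 new; branch {q2=1, q5=0} (q1, q3, q4, q6) contributes 0 new; branch {q3=1, q5=0} (q1, q2, q4, q6) contributes 0 new; branch {q1=1, q5=0} (q2, q3, q4, q6) contributes 0 new; branch {q3=0, q5=1} (q1, q2, q4, q6) contributes 16 new. Total: 48.

48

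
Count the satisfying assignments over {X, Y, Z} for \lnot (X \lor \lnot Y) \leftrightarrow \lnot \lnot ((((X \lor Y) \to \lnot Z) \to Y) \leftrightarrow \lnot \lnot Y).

Initial set: {(\lnot (X \lor \lnot Y) \leftrightarrow \lnot \lnot ((((X \lor Y) \to \lnot Z) \to Y) \leftrightarrow \lnot \lnot Y))}.
(\lnot (X \lor \lnot Y) \leftrightarrow \lnot \lnot ((((X \lor Y) \to \lnot Z) \to Y) \leftrightarrow \lnot \lnot Y)): β-rule — branch into \lnot (X \lor \lnot Y), \lnot \lnot ((((X \lor Y) \to \lnot Z) \to Y) \leftrightarrow \lnot \lnot Y)  //  \lnot \lnot (X \lor \lnot Y), \lnot \lnot \lnot ((((X \lor Y) \to \lnot Z) \to Y) \leftrightarrow \lnot \lnot Y).
  branch 1 (add \lnot (X \lor \lnot Y), \lnot \lnot ((((X \lor Y) \to \lnot Z) \to Y) \leftrightarrow \lnot \lnot Y)):
    \lnot (X \lor \lnot Y): α-rule — add \lnot X, \lnot \lnot Y.
    \lnot \lnot ((((X \lor Y) \to \lnot Z) \to Y) \leftrightarrow \lnot \lnot Y): drop double negation, giving ((((X \lor Y) \to \lnot Z) \to Y) \leftrightarrow \lnot \lnot Y).
    ((((X \lor Y) \to \lnot Z) \to Y) \leftrightarrow \lnot \lnot Y): β-rule — branch into (((X \lor Y) \to \lnot Z) \to Y), \lnot \lnot Y  //  \lnot (((X \lor Y) \to \lnot Z) \to Y), \lnot \lnot \lnot Y.
      branch 1.1 (add (((X \lor Y) \to \lnot Z) \to Y), \lnot \lnot Y):
        \lnot \lnot Y: drop double negation, giving Y.
        (((X \lor Y) \to \lnot Z) \to Y): β-rule — branch into \lnot ((X \lor Y) \to \lnot Z)  //  Y.
          branch 1.1.1 (add \lnot ((X \lor Y) \to \lnot Z)):
            \lnot ((X \lor Y) \to \lnot Z): α-rule — add (X \lor Y), \lnot \lnot Z.
            (X \lor Y): β-rule — branch into X  //  Y.
              branch 1.1.1.1 (add X):
                × closes — contains both X and \lnot X.
              branch 1.1.1.2 (add Y):
                ○ open, literals {X=0, Y=1, Z=1}.
          branch 1.1.2 (add Y):
            ○ open, literals {X=0, Y=1}.
      branch 1.2 (add \lnot (((X \lor Y) \to \lnot Z) \to Y), \lnot \lnot \lnot Y):
        \lnot (((X \lor Y) \to \lnot Z) \to Y): α-rule — add ((X \lor Y) \to \lnot Z), \lnot Y.
        × closes — contains both Y and \lnot Y.
  branch 2 (add \lnot \lnot (X \lor \lnot Y), \lnot \lnot \lnot ((((X \lor Y) \to \lnot Z) \to Y) \leftrightarrow \lnot \lnot Y)):
    \lnot \lnot \lnot ((((X \lor Y) \to \lnot Z) \to Y) \leftrightarrow \lnot \lnot Y): drop double negation, giving \lnot ((((X \lor Y) \to \lnot Z) \to Y) \leftrightarrow \lnot \lnot Y).
    \lnot \lnot (X \lor \lnot Y): β-rule — branch into X  //  \lnot Y.
      branch 2.1 (add X):
        \lnot ((((X \lor Y) \to \lnot Z) \to Y) \leftrightarrow \lnot \lnot Y): β-rule — branch into (((X \lor Y) \to \lnot Z) \to Y), \lnot \lnot \lnot Y  //  \lnot (((X \lor Y) \to \lnot Z) \to Y), \lnot \lnot Y.
          branch 2.1.1 (add (((X \lor Y) \to \lnot Z) \to Y), \lnot \lnot \lnot Y):
            \lnot \lnot \lnot Y: drop double negation, giving \lnot Y.
            (((X \lor Y) \to \lnot Z) \to Y): β-rule — branch into \lnot ((X \lor Y) \to \lnot Z)  //  Y.
              branch 2.1.1.1 (add \lnot ((X \lor Y) \to \lnot Z)):
                \lnot ((X \lor Y) \to \lnot Z): α-rule — add (X \lor Y), \lnot \lnot Z.
                (X \lor Y): β-rule — branch into X  //  Y.
                  branch 2.1.1.1.1 (add X):
                    ○ open, literals {X=1, Y=0, Z=1}.
                  branch 2.1.1.1.2 (add Y):
                    × closes — contains both Y and \lnot Y.
              branch 2.1.1.2 (add Y):
                × closes — contains both Y and \lnot Y.
          branch 2.1.2 (add \lnot (((X \lor Y) \to \lnot Z) \to Y), \lnot \lnot Y):
            \lnot (((X \lor Y) \to \lnot Z) \to Y): α-rule — add ((X \lor Y) \to \lnot Z), \lnot Y.
            \lnot \lnot Y: drop double negation, giving Y.
            × closes — contains both Y and \lnot Y.
      branch 2.2 (add \lnot Y):
        \lnot ((((X \lor Y) \to \lnot Z) \to Y) \leftrightarrow \lnot \lnot Y): β-rule — branch into (((X \lor Y) \to \lnot Z) \to Y), \lnot \lnot \lnot Y  //  \lnot (((X \lor Y) \to \lnot Z) \to Y), \lnot \lnot Y.
          branch 2.2.1 (add (((X \lor Y) \to \lnot Z) \to Y), \lnot \lnot \lnot Y):
            \lnot \lnot \lnot Y: drop double negation, giving \lnot Y.
            (((X \lor Y) \to \lnot Z) \to Y): β-rule — branch into \lnot ((X \lor Y) \to \lnot Z)  //  Y.
              branch 2.2.1.1 (add \lnot ((X \lor Y) \to \lnot Z)):
                \lnot ((X \lor Y) \to \lnot Z): α-rule — add (X \lor Y), \lnot \lnot Z.
                (X \lor Y): β-rule — branch into X  //  Y.
                  branch 2.2.1.1.1 (add X):
                    ○ open, literals {X=1, Y=0, Z=1}.
                  branch 2.2.1.1.2 (add Y):
                    × closes — contains both Y and \lnot Y.
              branch 2.2.1.2 (add Y):
                × closes — contains both Y and \lnot Y.
          branch 2.2.2 (add \lnot (((X \lor Y) \to \lnot Z) \to Y), \lnot \lnot Y):
            \lnot (((X \lor Y) \to \lnot Z) \to Y): α-rule — add ((X \lor Y) \to \lnot Z), \lnot Y.
            \lnot \lnot Y: drop double negation, giving Y.
            × closes — contains both Y and \lnot Y.
8 branches closed, 4 open.
Each open branch fixes some atoms; the unmentioned ones are free. Counting distinct full assignments: branch {X=0, Y=1, Z=1} (none free) contributes 1 new; branch {X=0, Y=1} (Z) contributes 1 new; branch {X=1, Y=0, Z=1} (none free) contributes 1 new; branch {X=1, Y=0, Z=1} (none free) contributes 0 new. Total: 3.

3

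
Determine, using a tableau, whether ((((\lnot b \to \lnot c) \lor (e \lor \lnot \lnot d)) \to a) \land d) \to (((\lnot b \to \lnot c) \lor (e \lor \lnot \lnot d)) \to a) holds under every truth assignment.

Valid

Assume the negation and expand:
Initial set: {\lnot (((((\lnot b \to \lnot c) \lor (e \lor \lnot \lnot d)) \to a) \land d) \to (((\lnot b \to \lnot c) \lor (e \lor \lnot \lnot d)) \to a))}.
\lnot (((((\lnot b \to \lnot c) \lor (e \lor \lnot \lnot d)) \to a) \land d) \to (((\lnot b \to \lnot c) \lor (e \lor \lnot \lnot d)) \to a)): α-rule — add ((((\lnot b \to \lnot c) \lor (e \lor \lnot \lnot d)) \to a) \land d), \lnot (((\lnot b \to \lnot c) \lor (e \lor \lnot \lnot d)) \to a).
((((\lnot b \to \lnot c) \lor (e \lor \lnot \lnot d)) \to a) \land d): α-rule — add (((\lnot b \to \lnot c) \lor (e \lor \lnot \lnot d)) \to a), d.
\lnot (((\lnot b \to \lnot c) \lor (e \lor \lnot \lnot d)) \to a): α-rule — add ((\lnot b \to \lnot c) \lor (e \lor \lnot \lnot d)), \lnot a.
(((\lnot b \to \lnot c) \lor (e \lor \lnot \lnot d)) \to a): β-rule — branch into \lnot ((\lnot b \to \lnot c) \lor (e \lor \lnot \lnot d))  //  a.
  branch 1 (add \lnot ((\lnot b \to \lnot c) \lor (e \lor \lnot \lnot d))):
    \lnot ((\lnot b \to \lnot c) \lor (e \lor \lnot \lnot d)): α-rule — add \lnot (\lnot b \to \lnot c), \lnot (e \lor \lnot \lnot d).
    \lnot (\lnot b \to \lnot c): α-rule — add \lnot b, \lnot \lnot c.
    \lnot (e \lor \lnot \lnot d): α-rule — add \lnot e, \lnot \lnot \lnot d.
    \lnot \lnot \lnot d: drop double negation, giving \lnot d.
    × closes — contains both d and \lnot d.
  branch 2 (add a):
    × closes — contains both a and \lnot a.
All 2 branches close.
Every branch closed, so the negation is unsatisfiable and the formula is valid.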